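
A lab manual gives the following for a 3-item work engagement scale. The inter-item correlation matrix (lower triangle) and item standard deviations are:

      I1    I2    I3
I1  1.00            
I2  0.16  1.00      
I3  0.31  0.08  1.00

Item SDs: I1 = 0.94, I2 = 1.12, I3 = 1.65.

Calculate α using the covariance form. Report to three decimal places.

Σσ²ᵢ = 0.94² + 1.12² + 1.65² = 4.8605
Covariances σ_ij = r_ij · s_i · s_j:
  σ(I1,I2) = 0.16 × 0.94 × 1.12 = 0.1684
  σ(I1,I3) = 0.31 × 0.94 × 1.65 = 0.4808
  σ(I2,I3) = 0.08 × 1.12 × 1.65 = 0.1478
σ²_T = Σσ²ᵢ + 2·Σσ_ij = 4.8605 + 2 × 0.7970 = 6.4545
α = (3/2)·(1 − 4.8605/6.4545) = 0.370

α = 0.370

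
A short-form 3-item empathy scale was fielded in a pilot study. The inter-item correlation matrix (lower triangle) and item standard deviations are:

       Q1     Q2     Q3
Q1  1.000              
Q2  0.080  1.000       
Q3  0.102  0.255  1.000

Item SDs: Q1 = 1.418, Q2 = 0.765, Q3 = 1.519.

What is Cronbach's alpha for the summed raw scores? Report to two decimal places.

α = 0.30

Σσ²ᵢ = 1.418² + 0.765² + 1.519² = 4.9033
Covariances σ_ij = r_ij · s_i · s_j:
  σ(Q1,Q2) = 0.080 × 1.418 × 0.765 = 0.0868
  σ(Q1,Q3) = 0.102 × 1.418 × 1.519 = 0.2197
  σ(Q2,Q3) = 0.255 × 0.765 × 1.519 = 0.2963
σ²_T = Σσ²ᵢ + 2·Σσ_ij = 4.9033 + 2 × 0.6028 = 6.1089
α = (3/2)·(1 − 4.9033/6.1089) = 0.30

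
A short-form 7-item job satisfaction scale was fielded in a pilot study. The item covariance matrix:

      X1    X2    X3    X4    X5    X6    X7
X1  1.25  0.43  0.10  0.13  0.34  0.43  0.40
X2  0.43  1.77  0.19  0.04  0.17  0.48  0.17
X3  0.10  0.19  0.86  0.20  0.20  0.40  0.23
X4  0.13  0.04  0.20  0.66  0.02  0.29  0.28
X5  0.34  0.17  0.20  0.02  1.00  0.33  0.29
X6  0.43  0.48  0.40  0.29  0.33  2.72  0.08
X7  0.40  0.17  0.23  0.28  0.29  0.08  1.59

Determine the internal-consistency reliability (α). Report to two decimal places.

sum of item variances = 1.25 + 1.77 + 0.86 + 0.66 + 1.00 + 2.72 + 1.59 = 9.85
Sum of the distinct covariances = 5.20
total variance = 9.85 + 2 × 5.20 = 20.25
α = (k/(k−1))·(1 − sum of item variances/total variance) = (7/6)·(1 − 9.85/20.25) = 0.60

α = 0.60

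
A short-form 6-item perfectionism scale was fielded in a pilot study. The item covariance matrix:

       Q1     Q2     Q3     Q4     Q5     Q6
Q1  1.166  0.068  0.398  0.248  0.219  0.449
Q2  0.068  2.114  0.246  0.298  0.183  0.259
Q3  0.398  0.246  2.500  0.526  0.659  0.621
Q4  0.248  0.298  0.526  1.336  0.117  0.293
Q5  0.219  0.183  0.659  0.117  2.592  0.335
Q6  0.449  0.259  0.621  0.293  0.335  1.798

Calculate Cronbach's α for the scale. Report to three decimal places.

Cronbach's α = 0.553

Σσᵢ² = 1.166 + 2.114 + 2.500 + 1.336 + 2.592 + 1.798 = 11.506
Sum of off-diagonal covariances = 4.919
σ²_total = 11.506 + 2 × 4.919 = 21.344
α = (k/(k−1))·(1 − Σσᵢ²/σ²_total) = (6/5)·(1 − 11.506/21.344) = 0.553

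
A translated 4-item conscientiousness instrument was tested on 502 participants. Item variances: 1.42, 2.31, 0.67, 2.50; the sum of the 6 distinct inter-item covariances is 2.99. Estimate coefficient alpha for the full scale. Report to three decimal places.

ΣVar(i) = 1.42 + 2.31 + 0.67 + 2.50 = 6.90
Sum of distinct covariances = 2.99
total variance = ΣVar(i) + 2·Σcov = 6.90 + 2 × 2.99 = 12.88
α = (4/3)·(1 − 6.90/12.88) = 0.619

coefficient alpha = 0.619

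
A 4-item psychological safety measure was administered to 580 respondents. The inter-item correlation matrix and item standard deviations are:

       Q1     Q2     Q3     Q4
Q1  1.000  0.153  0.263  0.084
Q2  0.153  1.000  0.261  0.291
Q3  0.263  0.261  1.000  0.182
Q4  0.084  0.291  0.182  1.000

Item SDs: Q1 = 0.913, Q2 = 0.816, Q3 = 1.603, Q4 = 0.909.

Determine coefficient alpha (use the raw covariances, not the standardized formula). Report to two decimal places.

coefficient alpha = 0.48

Σσ²ᵢ = 0.913² + 0.816² + 1.603² + 0.909² = 4.8953
Covariances σ_ij = r_ij · s_i · s_j:
  σ(Q1,Q2) = 0.153 × 0.913 × 0.816 = 0.1140
  σ(Q1,Q3) = 0.263 × 0.913 × 1.603 = 0.3849
  σ(Q1,Q4) = 0.084 × 0.913 × 0.909 = 0.0697
  σ(Q2,Q3) = 0.261 × 0.816 × 1.603 = 0.3414
  σ(Q2,Q4) = 0.291 × 0.816 × 0.909 = 0.2158
  σ(Q3,Q4) = 0.182 × 1.603 × 0.909 = 0.2652
σ²_T = Σσ²ᵢ + 2·Σσ_ij = 4.8953 + 2 × 1.3910 = 7.6773
α = (4/3)·(1 − 4.8953/7.6773) = 0.48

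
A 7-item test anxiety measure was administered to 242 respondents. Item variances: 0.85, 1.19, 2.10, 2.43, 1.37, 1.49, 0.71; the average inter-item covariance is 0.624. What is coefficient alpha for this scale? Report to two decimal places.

Σσ²ᵢ = 0.85 + 1.19 + 2.10 + 2.43 + 1.37 + 1.49 + 0.71 = 10.14
Sum of the 21 distinct covariances = 21 × 0.624 = 13.104
Var(T) = Σσ²ᵢ + 2·Σcov = 10.14 + 2 × 13.104 = 36.348
α = (7/6)·(1 − 10.14/36.348) = 0.84

coefficient alpha = 0.84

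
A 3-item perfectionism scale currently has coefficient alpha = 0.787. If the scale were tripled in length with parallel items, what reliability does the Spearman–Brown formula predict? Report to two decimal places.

predicted reliability = 0.92

Length factor m = 3
α' = m·α / (1 + (m−1)·α)
   = 3 × 0.787 / (1 + (3 − 1) × 0.787)
   = 2.3610 / 2.5740 = 0.92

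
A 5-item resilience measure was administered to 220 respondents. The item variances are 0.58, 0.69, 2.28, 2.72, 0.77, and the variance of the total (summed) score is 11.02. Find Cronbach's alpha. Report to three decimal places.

sum of item variances = 0.58 + 0.69 + 2.28 + 2.72 + 0.77 = 7.04
α = (k/(k−1))·(1 − sum of item variances/σ²_total) = (5/4)·(1 − 7.04/11.02) = 0.451

Cronbach's alpha = 0.451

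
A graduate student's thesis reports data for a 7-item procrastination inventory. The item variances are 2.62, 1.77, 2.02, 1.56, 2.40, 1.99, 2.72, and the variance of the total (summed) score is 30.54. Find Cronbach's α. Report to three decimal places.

α = 0.591

Σσ²ᵢ = 2.62 + 1.77 + 2.02 + 1.56 + 2.40 + 1.99 + 2.72 = 15.08
α = (k/(k−1))·(1 − Σσ²ᵢ/total variance) = (7/6)·(1 − 15.08/30.54) = 0.591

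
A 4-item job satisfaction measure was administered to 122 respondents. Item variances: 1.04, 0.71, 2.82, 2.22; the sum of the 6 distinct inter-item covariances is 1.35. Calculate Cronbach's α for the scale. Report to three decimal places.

Σσᵢ² = 1.04 + 0.71 + 2.82 + 2.22 = 6.79
Sum of distinct covariances = 1.35
σ²_T = Σσᵢ² + 2·Σcov = 6.79 + 2 × 1.35 = 9.49
α = (4/3)·(1 − 6.79/9.49) = 0.379

α = 0.379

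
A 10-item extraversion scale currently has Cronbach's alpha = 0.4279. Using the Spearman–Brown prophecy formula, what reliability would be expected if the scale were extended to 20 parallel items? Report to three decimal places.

Length factor m = 20/10 = 2.0000
α' = m·α / (1 + (m−1)·α)
   = 20/10 × 0.4279 / (1 + (20/10 − 1) × 0.4279)
   = 0.8558 / 1.4279 = 0.599

predicted reliability = 0.599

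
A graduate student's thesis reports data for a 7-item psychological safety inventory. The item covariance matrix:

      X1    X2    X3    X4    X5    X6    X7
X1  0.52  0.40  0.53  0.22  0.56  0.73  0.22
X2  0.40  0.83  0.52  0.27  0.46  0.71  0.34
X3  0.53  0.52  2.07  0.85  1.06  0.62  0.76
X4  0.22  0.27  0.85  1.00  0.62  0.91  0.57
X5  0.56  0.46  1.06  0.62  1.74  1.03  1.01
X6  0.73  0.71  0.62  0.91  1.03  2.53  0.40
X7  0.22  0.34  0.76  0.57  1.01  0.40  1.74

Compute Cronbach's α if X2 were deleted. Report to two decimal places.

Remaining items: X1, X3, X4, X5, X6, X7 (k = 6).
Σσᵢ² = 0.52 + 2.07 + 1.00 + 1.74 + 2.53 + 1.74 = 9.60
total variance = 9.60 + 2 × 10.09 = 29.78
α (item deleted) = (6/5)·(1 − 9.60/29.78) = 0.81

α = 0.81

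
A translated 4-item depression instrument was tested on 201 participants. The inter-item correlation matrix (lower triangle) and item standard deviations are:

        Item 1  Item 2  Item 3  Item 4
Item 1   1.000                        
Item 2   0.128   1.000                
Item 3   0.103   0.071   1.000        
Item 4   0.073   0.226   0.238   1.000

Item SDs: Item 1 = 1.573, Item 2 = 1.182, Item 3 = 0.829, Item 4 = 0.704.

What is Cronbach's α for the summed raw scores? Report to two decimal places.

Cronbach's α = 0.34

Σσ²ᵢ = 1.573² + 1.182² + 0.829² + 0.704² = 5.0543
Covariances σ_ij = r_ij · s_i · s_j:
  σ(Item 1,Item 2) = 0.128 × 1.573 × 1.182 = 0.2380
  σ(Item 1,Item 3) = 0.103 × 1.573 × 0.829 = 0.1343
  σ(Item 1,Item 4) = 0.073 × 1.573 × 0.704 = 0.0808
  σ(Item 2,Item 3) = 0.071 × 1.182 × 0.829 = 0.0696
  σ(Item 2,Item 4) = 0.226 × 1.182 × 0.704 = 0.1881
  σ(Item 3,Item 4) = 0.238 × 0.829 × 0.704 = 0.1389
σ²_T = Σσ²ᵢ + 2·Σσ_ij = 5.0543 + 2 × 0.8497 = 6.7537
α = (4/3)·(1 − 5.0543/6.7537) = 0.34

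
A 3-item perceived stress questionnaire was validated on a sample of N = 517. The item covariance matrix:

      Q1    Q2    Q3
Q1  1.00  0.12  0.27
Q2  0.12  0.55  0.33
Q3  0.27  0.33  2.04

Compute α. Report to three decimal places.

α = 0.429

Σσ²ᵢ = 1.00 + 0.55 + 2.04 = 3.59
Σ_{i<j} σ_ij = 0.72
σ²_T = 3.59 + 2 × 0.72 = 5.03
α = (k/(k−1))·(1 − Σσ²ᵢ/σ²_T) = (3/2)·(1 − 3.59/5.03) = 0.429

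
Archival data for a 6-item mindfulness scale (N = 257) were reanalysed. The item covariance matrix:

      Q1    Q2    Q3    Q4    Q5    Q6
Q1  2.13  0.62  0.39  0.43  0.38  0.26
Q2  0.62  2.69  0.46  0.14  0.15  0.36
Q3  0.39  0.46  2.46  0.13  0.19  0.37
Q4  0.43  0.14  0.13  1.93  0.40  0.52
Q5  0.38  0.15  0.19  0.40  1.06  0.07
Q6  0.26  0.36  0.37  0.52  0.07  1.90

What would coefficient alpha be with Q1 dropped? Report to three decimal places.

Remaining items: Q2, Q3, Q4, Q5, Q6 (k = 5).
Σσᵢ² = 2.69 + 2.46 + 1.93 + 1.06 + 1.90 = 10.04
σ²_T = 10.04 + 2 × 2.79 = 15.62
α (item deleted) = (5/4)·(1 − 10.04/15.62) = 0.447

α = 0.447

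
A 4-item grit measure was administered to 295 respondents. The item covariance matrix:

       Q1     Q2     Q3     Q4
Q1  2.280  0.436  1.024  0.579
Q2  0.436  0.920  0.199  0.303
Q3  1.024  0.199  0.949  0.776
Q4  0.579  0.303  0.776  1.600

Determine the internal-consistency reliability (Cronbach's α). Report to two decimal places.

Cronbach's α = 0.71

ΣVar(i) = 2.280 + 0.920 + 0.949 + 1.600 = 5.749
Σ_{i<j} σ_ij = 3.317
σ²_total = 5.749 + 2 × 3.317 = 12.383
α = (k/(k−1))·(1 − ΣVar(i)/σ²_total) = (4/3)·(1 − 5.749/12.383) = 0.71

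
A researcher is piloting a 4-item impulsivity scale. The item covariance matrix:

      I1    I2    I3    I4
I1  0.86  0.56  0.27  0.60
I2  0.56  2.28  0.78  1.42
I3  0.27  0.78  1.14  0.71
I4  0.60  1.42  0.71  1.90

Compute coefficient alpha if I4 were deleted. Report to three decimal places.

α = 0.644

Remaining items: I1, I2, I3 (k = 3).
sum of item variances = 0.86 + 2.28 + 1.14 = 4.28
σ²_total = 4.28 + 2 × 1.61 = 7.50
α (item deleted) = (3/2)·(1 − 4.28/7.50) = 0.644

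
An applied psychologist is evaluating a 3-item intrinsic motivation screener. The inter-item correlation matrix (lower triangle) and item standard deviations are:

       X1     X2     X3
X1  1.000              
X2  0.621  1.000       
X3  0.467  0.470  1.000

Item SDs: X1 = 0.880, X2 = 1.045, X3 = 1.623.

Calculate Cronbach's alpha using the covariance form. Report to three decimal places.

α = 0.712

Σσ²ᵢ = 0.880² + 1.045² + 1.623² = 4.5006
Covariances σ_ij = r_ij · s_i · s_j:
  σ(X1,X2) = 0.621 × 0.880 × 1.045 = 0.5711
  σ(X1,X3) = 0.467 × 0.880 × 1.623 = 0.6670
  σ(X2,X3) = 0.470 × 1.045 × 1.623 = 0.7971
σ²_T = Σσ²ᵢ + 2·Σσ_ij = 4.5006 + 2 × 2.0352 = 8.5710
α = (3/2)·(1 − 4.5006/8.5710) = 0.712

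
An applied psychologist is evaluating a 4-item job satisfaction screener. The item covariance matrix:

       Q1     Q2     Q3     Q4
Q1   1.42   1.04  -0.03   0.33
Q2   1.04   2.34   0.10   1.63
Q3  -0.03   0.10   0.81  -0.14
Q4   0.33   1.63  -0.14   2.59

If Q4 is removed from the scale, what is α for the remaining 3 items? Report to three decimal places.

Remaining items: Q1, Q2, Q3 (k = 3).
sum of item variances = 1.42 + 2.34 + 0.81 = 4.57
Var(T) = 4.57 + 2 × 1.11 = 6.79
α (item deleted) = (3/2)·(1 − 4.57/6.79) = 0.490

α = 0.490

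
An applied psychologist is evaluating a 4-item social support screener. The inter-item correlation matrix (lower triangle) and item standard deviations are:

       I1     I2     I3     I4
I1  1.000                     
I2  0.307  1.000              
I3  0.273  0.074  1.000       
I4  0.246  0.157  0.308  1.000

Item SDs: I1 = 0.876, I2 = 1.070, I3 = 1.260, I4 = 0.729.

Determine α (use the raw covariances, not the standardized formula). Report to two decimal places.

Σσ²ᵢ = 0.876² + 1.070² + 1.260² + 0.729² = 4.0313
Covariances σ_ij = r_ij · s_i · s_j:
  σ(I1,I2) = 0.307 × 0.876 × 1.070 = 0.2878
  σ(I1,I3) = 0.273 × 0.876 × 1.260 = 0.3013
  σ(I1,I4) = 0.246 × 0.876 × 0.729 = 0.1571
  σ(I2,I3) = 0.074 × 1.070 × 1.260 = 0.0998
  σ(I2,I4) = 0.157 × 1.070 × 0.729 = 0.1225
  σ(I3,I4) = 0.308 × 1.260 × 0.729 = 0.2829
σ²_T = Σσ²ᵢ + 2·Σσ_ij = 4.0313 + 2 × 1.2514 = 6.5341
α = (4/3)·(1 − 4.0313/6.5341) = 0.51

α = 0.51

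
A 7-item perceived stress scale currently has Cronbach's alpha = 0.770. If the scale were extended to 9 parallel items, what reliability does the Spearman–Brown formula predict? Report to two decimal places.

Length factor m = 9/7 = 1.2857
α' = m·α / (1 + (m−1)·α)
   = 9/7 × 0.770 / (1 + (9/7 − 1) × 0.770)
   = 0.9900 / 1.2200 = 0.81

predicted reliability = 0.81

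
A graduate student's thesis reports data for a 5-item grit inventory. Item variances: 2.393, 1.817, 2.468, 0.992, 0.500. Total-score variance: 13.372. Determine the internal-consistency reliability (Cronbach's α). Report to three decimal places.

Cronbach's α = 0.486

Σσ²ᵢ = 2.393 + 1.817 + 2.468 + 0.992 + 0.500 = 8.170
α = (k/(k−1))·(1 − Σσ²ᵢ/total variance) = (5/4)·(1 − 8.170/13.372) = 0.486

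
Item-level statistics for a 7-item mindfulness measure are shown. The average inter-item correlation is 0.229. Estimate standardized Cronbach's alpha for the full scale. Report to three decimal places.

Standardized α = k·r̄ / (1 + (k−1)·r̄) = 7 × 0.229 / (1 + 6 × 0.229)
  = 1.6030 / 2.3740 = 0.675

α = 0.675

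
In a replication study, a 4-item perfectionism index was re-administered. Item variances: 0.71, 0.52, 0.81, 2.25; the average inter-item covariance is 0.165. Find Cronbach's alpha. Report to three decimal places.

Σσ²ᵢ = 0.71 + 0.52 + 0.81 + 2.25 = 4.29
Sum of the 6 distinct covariances = 6 × 0.165 = 0.990
σ²_total = Σσ²ᵢ + 2·Σcov = 4.29 + 2 × 0.990 = 6.270
α = (4/3)·(1 − 4.29/6.270) = 0.421

α = 0.421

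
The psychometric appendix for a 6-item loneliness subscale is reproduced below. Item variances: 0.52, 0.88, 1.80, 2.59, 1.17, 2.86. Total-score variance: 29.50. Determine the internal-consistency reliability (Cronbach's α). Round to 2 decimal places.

Σσ²ᵢ = 0.52 + 0.88 + 1.80 + 2.59 + 1.17 + 2.86 = 9.82
α = (k/(k−1))·(1 − Σσ²ᵢ/σ²_total) = (6/5)·(1 − 9.82/29.50) = 0.80

Cronbach's α = 0.80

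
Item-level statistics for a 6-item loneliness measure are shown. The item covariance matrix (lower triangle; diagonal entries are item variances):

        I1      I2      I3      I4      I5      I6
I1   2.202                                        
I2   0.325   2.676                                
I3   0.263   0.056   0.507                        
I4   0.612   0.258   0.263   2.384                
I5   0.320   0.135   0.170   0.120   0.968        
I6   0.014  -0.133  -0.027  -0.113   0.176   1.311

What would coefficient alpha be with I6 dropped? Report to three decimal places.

coefficient alpha = 0.458

Remaining items: I1, I2, I3, I4, I5 (k = 5).
Σσ²ᵢ = 2.202 + 2.676 + 0.507 + 2.384 + 0.968 = 8.737
Var(T) = 8.737 + 2 × 2.522 = 13.781
α (item deleted) = (5/4)·(1 − 8.737/13.781) = 0.458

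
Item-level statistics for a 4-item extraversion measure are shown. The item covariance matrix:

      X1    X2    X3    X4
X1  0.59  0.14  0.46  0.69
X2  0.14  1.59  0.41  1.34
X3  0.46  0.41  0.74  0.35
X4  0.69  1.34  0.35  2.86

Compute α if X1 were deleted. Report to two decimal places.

α = 0.67

Remaining items: X2, X3, X4 (k = 3).
ΣVar(i) = 1.59 + 0.74 + 2.86 = 5.19
σ²_T = 5.19 + 2 × 2.10 = 9.39
α (item deleted) = (3/2)·(1 − 5.19/9.39) = 0.67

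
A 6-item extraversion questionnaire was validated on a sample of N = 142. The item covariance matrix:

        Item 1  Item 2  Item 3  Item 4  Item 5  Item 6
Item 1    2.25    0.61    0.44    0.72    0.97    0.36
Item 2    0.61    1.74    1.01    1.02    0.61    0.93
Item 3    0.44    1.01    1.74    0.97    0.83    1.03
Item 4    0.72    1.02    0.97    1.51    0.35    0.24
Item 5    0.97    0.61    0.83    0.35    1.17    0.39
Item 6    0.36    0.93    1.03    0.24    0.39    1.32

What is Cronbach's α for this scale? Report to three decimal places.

α = 0.820

ΣVar(i) = 2.25 + 1.74 + 1.74 + 1.51 + 1.17 + 1.32 = 9.73
Σ_{i<j} σ_ij = 10.48
σ²_T = 9.73 + 2 × 10.48 = 30.69
α = (k/(k−1))·(1 − ΣVar(i)/σ²_T) = (6/5)·(1 − 9.73/30.69) = 0.820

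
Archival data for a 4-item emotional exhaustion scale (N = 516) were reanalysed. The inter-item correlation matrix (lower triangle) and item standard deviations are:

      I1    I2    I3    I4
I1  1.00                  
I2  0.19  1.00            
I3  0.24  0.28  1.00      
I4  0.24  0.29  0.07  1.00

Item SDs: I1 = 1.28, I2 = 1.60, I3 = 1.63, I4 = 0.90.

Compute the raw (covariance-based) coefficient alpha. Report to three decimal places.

α = 0.516

Σσ²ᵢ = 1.28² + 1.60² + 1.63² + 0.90² = 7.6653
Covariances σ_ij = r_ij · s_i · s_j:
  σ(I1,I2) = 0.19 × 1.28 × 1.60 = 0.3891
  σ(I1,I3) = 0.24 × 1.28 × 1.63 = 0.5007
  σ(I1,I4) = 0.24 × 1.28 × 0.90 = 0.2765
  σ(I2,I3) = 0.28 × 1.60 × 1.63 = 0.7302
  σ(I2,I4) = 0.29 × 1.60 × 0.90 = 0.4176
  σ(I3,I4) = 0.07 × 1.63 × 0.90 = 0.1027
σ²_T = Σσ²ᵢ + 2·Σσ_ij = 7.6653 + 2 × 2.4168 = 12.4989
α = (4/3)·(1 − 7.6653/12.4989) = 0.516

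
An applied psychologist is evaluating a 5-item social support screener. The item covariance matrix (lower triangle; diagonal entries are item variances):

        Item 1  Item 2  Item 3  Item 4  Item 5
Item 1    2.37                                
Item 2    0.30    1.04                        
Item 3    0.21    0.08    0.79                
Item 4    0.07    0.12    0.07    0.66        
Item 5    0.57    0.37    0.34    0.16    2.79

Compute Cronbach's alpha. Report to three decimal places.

α = 0.468

Σσ²ᵢ = 2.37 + 1.04 + 0.79 + 0.66 + 2.79 = 7.65
Σ_{i<j} σ_ij = 2.29
σ²_T = 7.65 + 2 × 2.29 = 12.23
α = (k/(k−1))·(1 − Σσ²ᵢ/σ²_T) = (5/4)·(1 − 7.65/12.23) = 0.468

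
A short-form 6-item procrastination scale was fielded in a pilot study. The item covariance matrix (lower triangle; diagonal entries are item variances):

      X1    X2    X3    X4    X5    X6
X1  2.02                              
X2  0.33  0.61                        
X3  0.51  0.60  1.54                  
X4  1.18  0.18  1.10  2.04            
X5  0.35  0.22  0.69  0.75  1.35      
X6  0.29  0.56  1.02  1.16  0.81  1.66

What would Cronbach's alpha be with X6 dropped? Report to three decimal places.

Cronbach's alpha = 0.762

Remaining items: X1, X2, X3, X4, X5 (k = 5).
sum of item variances = 2.02 + 0.61 + 1.54 + 2.04 + 1.35 = 7.56
total variance = 7.56 + 2 × 5.91 = 19.38
α (item deleted) = (5/4)·(1 − 7.56/19.38) = 0.762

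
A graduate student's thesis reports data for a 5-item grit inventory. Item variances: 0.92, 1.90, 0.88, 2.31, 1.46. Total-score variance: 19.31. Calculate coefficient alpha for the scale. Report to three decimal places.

α = 0.766

Σσᵢ² = 0.92 + 1.90 + 0.88 + 2.31 + 1.46 = 7.47
α = (k/(k−1))·(1 − Σσᵢ²/σ²_T) = (5/4)·(1 − 7.47/19.31) = 0.766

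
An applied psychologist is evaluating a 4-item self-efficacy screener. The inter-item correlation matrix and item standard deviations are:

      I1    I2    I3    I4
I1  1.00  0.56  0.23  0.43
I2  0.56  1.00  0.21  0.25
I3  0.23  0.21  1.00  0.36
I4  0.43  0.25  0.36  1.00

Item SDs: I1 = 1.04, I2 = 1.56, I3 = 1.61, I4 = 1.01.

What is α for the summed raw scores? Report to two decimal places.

Σσ²ᵢ = 1.04² + 1.56² + 1.61² + 1.01² = 7.1274
Covariances σ_ij = r_ij · s_i · s_j:
  σ(I1,I2) = 0.56 × 1.04 × 1.56 = 0.9085
  σ(I1,I3) = 0.23 × 1.04 × 1.61 = 0.3851
  σ(I1,I4) = 0.43 × 1.04 × 1.01 = 0.4517
  σ(I2,I3) = 0.21 × 1.56 × 1.61 = 0.5274
  σ(I2,I4) = 0.25 × 1.56 × 1.01 = 0.3939
  σ(I3,I4) = 0.36 × 1.61 × 1.01 = 0.5854
σ²_T = Σσ²ᵢ + 2·Σσ_ij = 7.1274 + 2 × 3.2520 = 13.6314
α = (4/3)·(1 − 7.1274/13.6314) = 0.64

α = 0.64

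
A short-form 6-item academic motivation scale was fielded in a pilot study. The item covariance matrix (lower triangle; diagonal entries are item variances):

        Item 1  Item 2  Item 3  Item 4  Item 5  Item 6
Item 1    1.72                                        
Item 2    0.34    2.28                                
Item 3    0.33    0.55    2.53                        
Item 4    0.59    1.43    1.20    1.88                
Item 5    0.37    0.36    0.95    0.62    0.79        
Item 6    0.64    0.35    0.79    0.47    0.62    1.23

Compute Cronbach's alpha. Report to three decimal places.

Σσᵢ² = 1.72 + 2.28 + 2.53 + 1.88 + 0.79 + 1.23 = 10.43
Sum of the distinct covariances = 9.61
σ²_T = 10.43 + 2 × 9.61 = 29.65
α = (k/(k−1))·(1 − Σσᵢ²/σ²_T) = (6/5)·(1 − 10.43/29.65) = 0.778

α = 0.778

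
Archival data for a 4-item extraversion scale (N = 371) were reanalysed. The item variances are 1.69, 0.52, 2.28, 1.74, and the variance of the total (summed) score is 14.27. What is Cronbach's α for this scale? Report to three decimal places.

ΣVar(i) = 1.69 + 0.52 + 2.28 + 1.74 = 6.23
α = (k/(k−1))·(1 − ΣVar(i)/σ²_total) = (4/3)·(1 − 6.23/14.27) = 0.751

α = 0.751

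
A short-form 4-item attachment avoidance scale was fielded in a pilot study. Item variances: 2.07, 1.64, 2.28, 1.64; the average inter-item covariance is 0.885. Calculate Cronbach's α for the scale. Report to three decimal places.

sum of item variances = 2.07 + 1.64 + 2.28 + 1.64 = 7.63
Sum of the 6 distinct covariances = 6 × 0.885 = 5.310
Var(T) = sum of item variances + 2·Σcov = 7.63 + 2 × 5.310 = 18.250
α = (4/3)·(1 − 7.63/18.250) = 0.776

α = 0.776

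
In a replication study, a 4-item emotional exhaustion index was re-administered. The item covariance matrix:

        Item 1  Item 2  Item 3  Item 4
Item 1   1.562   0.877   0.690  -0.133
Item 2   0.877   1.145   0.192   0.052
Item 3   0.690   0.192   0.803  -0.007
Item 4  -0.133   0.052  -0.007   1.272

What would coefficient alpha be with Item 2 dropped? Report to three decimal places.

Remaining items: Item 1, Item 3, Item 4 (k = 3).
Σσᵢ² = 1.562 + 0.803 + 1.272 = 3.637
Var(T) = 3.637 + 2 × 0.550 = 4.737
α (item deleted) = (3/2)·(1 − 3.637/4.737) = 0.348

α = 0.348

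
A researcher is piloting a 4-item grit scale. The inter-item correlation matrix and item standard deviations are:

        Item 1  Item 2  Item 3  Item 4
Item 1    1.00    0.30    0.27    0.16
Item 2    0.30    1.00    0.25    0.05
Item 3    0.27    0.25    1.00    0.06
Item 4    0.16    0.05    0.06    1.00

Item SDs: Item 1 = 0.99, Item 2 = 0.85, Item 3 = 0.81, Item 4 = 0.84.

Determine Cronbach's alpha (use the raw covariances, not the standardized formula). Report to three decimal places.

α = 0.476

Σσ²ᵢ = 0.99² + 0.85² + 0.81² + 0.84² = 3.0643
Covariances σ_ij = r_ij · s_i · s_j:
  σ(Item 1,Item 2) = 0.30 × 0.99 × 0.85 = 0.2525
  σ(Item 1,Item 3) = 0.27 × 0.99 × 0.81 = 0.2165
  σ(Item 1,Item 4) = 0.16 × 0.99 × 0.84 = 0.1331
  σ(Item 2,Item 3) = 0.25 × 0.85 × 0.81 = 0.1721
  σ(Item 2,Item 4) = 0.05 × 0.85 × 0.84 = 0.0357
  σ(Item 3,Item 4) = 0.06 × 0.81 × 0.84 = 0.0408
σ²_T = Σσ²ᵢ + 2·Σσ_ij = 3.0643 + 2 × 0.8507 = 4.7657
α = (4/3)·(1 − 3.0643/4.7657) = 0.476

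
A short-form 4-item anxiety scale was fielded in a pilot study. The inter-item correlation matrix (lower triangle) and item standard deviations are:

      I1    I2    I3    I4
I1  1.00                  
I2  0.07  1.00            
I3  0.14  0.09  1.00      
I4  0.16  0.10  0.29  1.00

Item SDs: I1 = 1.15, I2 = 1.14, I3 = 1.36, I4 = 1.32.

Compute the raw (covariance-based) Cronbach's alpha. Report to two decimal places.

Σσ²ᵢ = 1.15² + 1.14² + 1.36² + 1.32² = 6.2141
Covariances σ_ij = r_ij · s_i · s_j:
  σ(I1,I2) = 0.07 × 1.15 × 1.14 = 0.0918
  σ(I1,I3) = 0.14 × 1.15 × 1.36 = 0.2190
  σ(I1,I4) = 0.16 × 1.15 × 1.32 = 0.2429
  σ(I2,I3) = 0.09 × 1.14 × 1.36 = 0.1395
  σ(I2,I4) = 0.10 × 1.14 × 1.32 = 0.1505
  σ(I3,I4) = 0.29 × 1.36 × 1.32 = 0.5206
σ²_T = Σσ²ᵢ + 2·Σσ_ij = 6.2141 + 2 × 1.3643 = 8.9427
α = (4/3)·(1 − 6.2141/8.9427) = 0.41

Cronbach's alpha = 0.41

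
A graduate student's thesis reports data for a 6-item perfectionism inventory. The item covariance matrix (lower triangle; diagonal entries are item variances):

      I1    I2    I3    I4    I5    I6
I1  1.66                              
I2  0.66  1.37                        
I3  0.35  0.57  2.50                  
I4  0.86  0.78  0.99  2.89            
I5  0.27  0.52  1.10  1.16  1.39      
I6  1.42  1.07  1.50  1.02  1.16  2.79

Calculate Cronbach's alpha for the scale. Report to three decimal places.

α = 0.817

Σσ²ᵢ = 1.66 + 1.37 + 2.50 + 2.89 + 1.39 + 2.79 = 12.60
Sum of the distinct covariances = 13.43
σ²_T = 12.60 + 2 × 13.43 = 39.46
α = (k/(k−1))·(1 − Σσ²ᵢ/σ²_T) = (6/5)·(1 − 12.60/39.46) = 0.817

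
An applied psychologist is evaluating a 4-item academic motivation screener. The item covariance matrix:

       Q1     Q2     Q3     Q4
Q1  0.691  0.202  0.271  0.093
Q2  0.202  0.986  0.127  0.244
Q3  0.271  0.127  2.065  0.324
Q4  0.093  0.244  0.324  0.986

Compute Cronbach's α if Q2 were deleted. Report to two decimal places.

Cronbach's α = 0.40

Remaining items: Q1, Q3, Q4 (k = 3).
Σσ²ᵢ = 0.691 + 2.065 + 0.986 = 3.742
total variance = 3.742 + 2 × 0.688 = 5.118
α (item deleted) = (3/2)·(1 − 3.742/5.118) = 0.40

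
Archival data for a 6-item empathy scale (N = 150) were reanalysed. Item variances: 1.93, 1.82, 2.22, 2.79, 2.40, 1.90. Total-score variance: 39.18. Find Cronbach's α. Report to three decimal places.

ΣVar(i) = 1.93 + 1.82 + 2.22 + 2.79 + 2.40 + 1.90 = 13.06
α = (k/(k−1))·(1 − ΣVar(i)/total variance) = (6/5)·(1 − 13.06/39.18) = 0.800

Cronbach's α = 0.800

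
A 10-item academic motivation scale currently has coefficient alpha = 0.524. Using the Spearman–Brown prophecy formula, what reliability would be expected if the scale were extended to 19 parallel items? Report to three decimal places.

Length factor m = 19/10 = 1.9000
α' = m·α / (1 + (m−1)·α)
   = 19/10 × 0.524 / (1 + (19/10 − 1) × 0.524)
   = 0.9956 / 1.4716 = 0.677

predicted reliability = 0.677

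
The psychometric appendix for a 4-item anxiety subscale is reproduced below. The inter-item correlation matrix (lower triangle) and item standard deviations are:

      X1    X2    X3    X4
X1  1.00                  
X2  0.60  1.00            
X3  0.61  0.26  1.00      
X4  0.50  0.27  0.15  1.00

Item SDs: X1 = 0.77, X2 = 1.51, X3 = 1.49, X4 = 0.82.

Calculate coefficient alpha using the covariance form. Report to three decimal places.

α = 0.659

Σσ²ᵢ = 0.77² + 1.51² + 1.49² + 0.82² = 5.7655
Covariances σ_ij = r_ij · s_i · s_j:
  σ(X1,X2) = 0.60 × 0.77 × 1.51 = 0.6976
  σ(X1,X3) = 0.61 × 0.77 × 1.49 = 0.6999
  σ(X1,X4) = 0.50 × 0.77 × 0.82 = 0.3157
  σ(X2,X3) = 0.26 × 1.51 × 1.49 = 0.5850
  σ(X2,X4) = 0.27 × 1.51 × 0.82 = 0.3343
  σ(X3,X4) = 0.15 × 1.49 × 0.82 = 0.1833
σ²_T = Σσ²ᵢ + 2·Σσ_ij = 5.7655 + 2 × 2.8158 = 11.3971
α = (4/3)·(1 − 5.7655/11.3971) = 0.659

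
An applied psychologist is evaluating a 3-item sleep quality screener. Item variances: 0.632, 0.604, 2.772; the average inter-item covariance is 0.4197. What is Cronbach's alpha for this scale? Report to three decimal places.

ΣVar(i) = 0.632 + 0.604 + 2.772 = 4.008
Sum of the 3 distinct covariances = 3 × 0.4197 = 1.2591
total variance = ΣVar(i) + 2·Σcov = 4.008 + 2 × 1.2591 = 6.5262
α = (3/2)·(1 − 4.008/6.5262) = 0.579

α = 0.579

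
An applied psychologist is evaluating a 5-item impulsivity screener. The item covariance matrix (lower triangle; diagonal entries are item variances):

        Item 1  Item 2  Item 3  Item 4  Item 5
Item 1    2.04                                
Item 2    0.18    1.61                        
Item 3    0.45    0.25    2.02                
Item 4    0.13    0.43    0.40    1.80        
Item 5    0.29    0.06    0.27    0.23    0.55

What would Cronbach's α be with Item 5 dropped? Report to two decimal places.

Remaining items: Item 1, Item 2, Item 3, Item 4 (k = 4).
Σσᵢ² = 2.04 + 1.61 + 2.02 + 1.80 = 7.47
σ²_total = 7.47 + 2 × 1.84 = 11.15
α (item deleted) = (4/3)·(1 − 7.47/11.15) = 0.44

α = 0.44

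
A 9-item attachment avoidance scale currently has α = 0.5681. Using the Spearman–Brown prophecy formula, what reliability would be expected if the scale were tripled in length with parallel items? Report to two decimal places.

Length factor m = 3
α' = m·α / (1 + (m−1)·α)
   = 3 × 0.5681 / (1 + (3 − 1) × 0.5681)
   = 1.7043 / 2.1362 = 0.80

predicted reliability = 0.80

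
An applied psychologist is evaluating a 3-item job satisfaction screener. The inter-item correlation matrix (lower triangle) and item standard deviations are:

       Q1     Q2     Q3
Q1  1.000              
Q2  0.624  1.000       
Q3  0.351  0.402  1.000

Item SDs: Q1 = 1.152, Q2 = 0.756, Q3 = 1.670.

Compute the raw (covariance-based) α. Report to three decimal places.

α = 0.636

Σσ²ᵢ = 1.152² + 0.756² + 1.670² = 4.6875
Covariances σ_ij = r_ij · s_i · s_j:
  σ(Q1,Q2) = 0.624 × 1.152 × 0.756 = 0.5434
  σ(Q1,Q3) = 0.351 × 1.152 × 1.670 = 0.6753
  σ(Q2,Q3) = 0.402 × 0.756 × 1.670 = 0.5075
σ²_T = Σσ²ᵢ + 2·Σσ_ij = 4.6875 + 2 × 1.7262 = 8.1399
α = (3/2)·(1 − 4.6875/8.1399) = 0.636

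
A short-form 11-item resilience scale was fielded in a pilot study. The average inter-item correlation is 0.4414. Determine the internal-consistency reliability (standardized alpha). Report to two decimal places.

Standardized α = k·r̄ / (1 + (k−1)·r̄) = 11 × 0.4414 / (1 + 10 × 0.4414)
  = 4.8554 / 5.4140 = 0.90

standardized alpha = 0.90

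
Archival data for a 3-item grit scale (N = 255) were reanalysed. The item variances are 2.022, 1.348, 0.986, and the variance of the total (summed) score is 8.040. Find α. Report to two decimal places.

sum of item variances = 2.022 + 1.348 + 0.986 = 4.356
α = (k/(k−1))·(1 − sum of item variances/Var(T)) = (3/2)·(1 − 4.356/8.040) = 0.69

α = 0.69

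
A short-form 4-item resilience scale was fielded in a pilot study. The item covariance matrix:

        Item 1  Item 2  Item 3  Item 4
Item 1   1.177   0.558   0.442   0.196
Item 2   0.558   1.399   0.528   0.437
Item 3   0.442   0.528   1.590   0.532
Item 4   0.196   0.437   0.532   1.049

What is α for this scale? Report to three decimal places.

sum of item variances = 1.177 + 1.399 + 1.590 + 1.049 = 5.215
Sum of off-diagonal covariances = 2.693
Var(T) = 5.215 + 2 × 2.693 = 10.601
α = (k/(k−1))·(1 − sum of item variances/Var(T)) = (4/3)·(1 − 5.215/10.601) = 0.677

α = 0.677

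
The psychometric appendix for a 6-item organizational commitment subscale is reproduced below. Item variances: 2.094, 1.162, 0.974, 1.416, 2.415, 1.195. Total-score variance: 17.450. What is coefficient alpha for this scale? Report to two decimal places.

ΣVar(i) = 2.094 + 1.162 + 0.974 + 1.416 + 2.415 + 1.195 = 9.256
α = (k/(k−1))·(1 − ΣVar(i)/σ²_total) = (6/5)·(1 − 9.256/17.450) = 0.56

coefficient alpha = 0.56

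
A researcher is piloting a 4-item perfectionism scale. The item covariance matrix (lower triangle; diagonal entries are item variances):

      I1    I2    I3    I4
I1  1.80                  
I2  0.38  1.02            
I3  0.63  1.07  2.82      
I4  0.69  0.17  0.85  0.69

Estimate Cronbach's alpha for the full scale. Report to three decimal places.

Σσᵢ² = 1.80 + 1.02 + 2.82 + 0.69 = 6.33
Σ_{i<j} σ_ij = 3.79
total variance = 6.33 + 2 × 3.79 = 13.91
α = (k/(k−1))·(1 − Σσᵢ²/total variance) = (4/3)·(1 − 6.33/13.91) = 0.727

Cronbach's alpha = 0.727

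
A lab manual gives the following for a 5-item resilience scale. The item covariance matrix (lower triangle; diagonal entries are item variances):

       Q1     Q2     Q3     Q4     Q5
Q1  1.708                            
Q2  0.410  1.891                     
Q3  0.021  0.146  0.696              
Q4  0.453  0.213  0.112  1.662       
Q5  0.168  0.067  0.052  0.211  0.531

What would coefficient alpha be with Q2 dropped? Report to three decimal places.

Remaining items: Q1, Q3, Q4, Q5 (k = 4).
sum of item variances = 1.708 + 0.696 + 1.662 + 0.531 = 4.597
total variance = 4.597 + 2 × 1.017 = 6.631
α (item deleted) = (4/3)·(1 − 4.597/6.631) = 0.409

coefficient alpha = 0.409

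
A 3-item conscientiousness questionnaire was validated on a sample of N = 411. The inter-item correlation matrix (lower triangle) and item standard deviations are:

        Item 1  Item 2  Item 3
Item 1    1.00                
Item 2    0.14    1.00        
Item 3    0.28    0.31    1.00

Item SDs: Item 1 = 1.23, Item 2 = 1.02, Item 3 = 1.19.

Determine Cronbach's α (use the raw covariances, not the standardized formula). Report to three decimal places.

Cronbach's α = 0.490

Σσ²ᵢ = 1.23² + 1.02² + 1.19² = 3.9694
Covariances σ_ij = r_ij · s_i · s_j:
  σ(Item 1,Item 2) = 0.14 × 1.23 × 1.02 = 0.1756
  σ(Item 1,Item 3) = 0.28 × 1.23 × 1.19 = 0.4098
  σ(Item 2,Item 3) = 0.31 × 1.02 × 1.19 = 0.3763
σ²_T = Σσ²ᵢ + 2·Σσ_ij = 3.9694 + 2 × 0.9617 = 5.8928
α = (3/2)·(1 − 3.9694/5.8928) = 0.490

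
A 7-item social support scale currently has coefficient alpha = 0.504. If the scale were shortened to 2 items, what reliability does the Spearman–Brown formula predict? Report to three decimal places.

predicted reliability = 0.225

Length factor m = 2/7 = 0.2857
α' = m·α / (1 − (1−m)·α)
   = 2/7 × 0.504 / (1 − (1 − 2/7) × 0.504)
   = 0.1440 / 0.6400 = 0.225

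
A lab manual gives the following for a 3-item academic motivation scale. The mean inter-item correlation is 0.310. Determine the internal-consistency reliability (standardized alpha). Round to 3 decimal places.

Standardized α = k·r̄ / (1 + (k−1)·r̄) = 3 × 0.310 / (1 + 2 × 0.310)
  = 0.9300 / 1.6200 = 0.574

standardized alpha = 0.574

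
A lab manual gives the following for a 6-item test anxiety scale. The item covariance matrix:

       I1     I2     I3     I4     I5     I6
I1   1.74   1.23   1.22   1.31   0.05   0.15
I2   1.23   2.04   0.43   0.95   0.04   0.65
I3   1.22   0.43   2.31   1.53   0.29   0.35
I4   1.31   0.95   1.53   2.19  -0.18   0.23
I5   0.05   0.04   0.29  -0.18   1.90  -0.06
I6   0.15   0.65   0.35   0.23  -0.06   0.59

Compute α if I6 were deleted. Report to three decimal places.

α = 0.718

Remaining items: I1, I2, I3, I4, I5 (k = 5).
ΣVar(i) = 1.74 + 2.04 + 2.31 + 2.19 + 1.90 = 10.18
σ²_total = 10.18 + 2 × 6.87 = 23.92
α (item deleted) = (5/4)·(1 − 10.18/23.92) = 0.718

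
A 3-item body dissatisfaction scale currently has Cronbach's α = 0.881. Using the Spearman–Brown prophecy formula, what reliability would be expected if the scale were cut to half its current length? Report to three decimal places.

Length factor m = 1/2
α' = m·α / (1 − (1−m)·α)
   = 1/2 × 0.881 / (1 − (1 − 1/2) × 0.881)
   = 0.4405 / 0.5595 = 0.787

predicted reliability = 0.787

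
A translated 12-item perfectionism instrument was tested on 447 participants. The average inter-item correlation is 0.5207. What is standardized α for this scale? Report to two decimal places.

Standardized α = k·r̄ / (1 + (k−1)·r̄) = 12 × 0.5207 / (1 + 11 × 0.5207)
  = 6.2484 / 6.7277 = 0.93

standardized α = 0.93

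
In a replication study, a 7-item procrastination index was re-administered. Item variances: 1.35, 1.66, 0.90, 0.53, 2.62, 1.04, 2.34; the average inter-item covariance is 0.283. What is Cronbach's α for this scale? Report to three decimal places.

α = 0.621

Σσᵢ² = 1.35 + 1.66 + 0.90 + 0.53 + 2.62 + 1.04 + 2.34 = 10.44
Sum of the 21 distinct covariances = 21 × 0.283 = 5.943
σ²_total = Σσᵢ² + 2·Σcov = 10.44 + 2 × 5.943 = 22.326
α = (7/6)·(1 − 10.44/22.326) = 0.621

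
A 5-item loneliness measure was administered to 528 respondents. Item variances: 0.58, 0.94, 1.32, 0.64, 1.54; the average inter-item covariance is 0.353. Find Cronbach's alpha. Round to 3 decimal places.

Cronbach's alpha = 0.731

ΣVar(i) = 0.58 + 0.94 + 1.32 + 0.64 + 1.54 = 5.02
Sum of the 10 distinct covariances = 10 × 0.353 = 3.530
σ²_total = ΣVar(i) + 2·Σcov = 5.02 + 2 × 3.530 = 12.080
α = (5/4)·(1 − 5.02/12.080) = 0.731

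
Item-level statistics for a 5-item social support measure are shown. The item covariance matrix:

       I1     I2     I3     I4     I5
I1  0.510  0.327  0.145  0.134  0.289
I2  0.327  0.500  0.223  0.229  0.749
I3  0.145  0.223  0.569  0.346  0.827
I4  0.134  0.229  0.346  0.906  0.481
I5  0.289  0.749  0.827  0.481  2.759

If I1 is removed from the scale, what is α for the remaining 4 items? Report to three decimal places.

Remaining items: I2, I3, I4, I5 (k = 4).
ΣVar(i) = 0.500 + 0.569 + 0.906 + 2.759 = 4.734
σ²_T = 4.734 + 2 × 2.855 = 10.444
α (item deleted) = (4/3)·(1 − 4.734/10.444) = 0.729

α = 0.729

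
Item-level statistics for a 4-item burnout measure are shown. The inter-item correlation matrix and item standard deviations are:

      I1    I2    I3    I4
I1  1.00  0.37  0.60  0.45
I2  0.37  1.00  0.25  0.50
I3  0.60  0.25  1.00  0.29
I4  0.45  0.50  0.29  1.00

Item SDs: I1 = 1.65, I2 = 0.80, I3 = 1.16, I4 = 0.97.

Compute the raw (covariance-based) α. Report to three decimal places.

α = 0.719

Σσ²ᵢ = 1.65² + 0.80² + 1.16² + 0.97² = 5.6490
Covariances σ_ij = r_ij · s_i · s_j:
  σ(I1,I2) = 0.37 × 1.65 × 0.80 = 0.4884
  σ(I1,I3) = 0.60 × 1.65 × 1.16 = 1.1484
  σ(I1,I4) = 0.45 × 1.65 × 0.97 = 0.7202
  σ(I2,I3) = 0.25 × 0.80 × 1.16 = 0.2320
  σ(I2,I4) = 0.50 × 0.80 × 0.97 = 0.3880
  σ(I3,I4) = 0.29 × 1.16 × 0.97 = 0.3263
σ²_T = Σσ²ᵢ + 2·Σσ_ij = 5.6490 + 2 × 3.3033 = 12.2556
α = (4/3)·(1 − 5.6490/12.2556) = 0.719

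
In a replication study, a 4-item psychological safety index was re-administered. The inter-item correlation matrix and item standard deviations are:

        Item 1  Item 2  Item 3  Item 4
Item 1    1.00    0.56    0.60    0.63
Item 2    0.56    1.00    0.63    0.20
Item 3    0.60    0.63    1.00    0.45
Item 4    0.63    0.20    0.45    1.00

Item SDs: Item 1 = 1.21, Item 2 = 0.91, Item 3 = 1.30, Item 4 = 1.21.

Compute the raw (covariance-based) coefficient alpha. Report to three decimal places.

Σσ²ᵢ = 1.21² + 0.91² + 1.30² + 1.21² = 5.4463
Covariances σ_ij = r_ij · s_i · s_j:
  σ(Item 1,Item 2) = 0.56 × 1.21 × 0.91 = 0.6166
  σ(Item 1,Item 3) = 0.60 × 1.21 × 1.30 = 0.9438
  σ(Item 1,Item 4) = 0.63 × 1.21 × 1.21 = 0.9224
  σ(Item 2,Item 3) = 0.63 × 0.91 × 1.30 = 0.7453
  σ(Item 2,Item 4) = 0.20 × 0.91 × 1.21 = 0.2202
  σ(Item 3,Item 4) = 0.45 × 1.30 × 1.21 = 0.7079
σ²_T = Σσ²ᵢ + 2·Σσ_ij = 5.4463 + 2 × 4.1562 = 13.7587
α = (4/3)·(1 − 5.4463/13.7587) = 0.806

coefficient alpha = 0.806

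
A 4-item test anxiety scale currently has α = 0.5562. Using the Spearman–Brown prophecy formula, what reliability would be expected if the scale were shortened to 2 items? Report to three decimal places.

Length factor m = 2/4 = 0.5000
α' = m·α / (1 − (1−m)·α)
   = 2/4 × 0.5562 / (1 − (1 − 2/4) × 0.5562)
   = 0.2781 / 0.7219 = 0.385

predicted reliability = 0.385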